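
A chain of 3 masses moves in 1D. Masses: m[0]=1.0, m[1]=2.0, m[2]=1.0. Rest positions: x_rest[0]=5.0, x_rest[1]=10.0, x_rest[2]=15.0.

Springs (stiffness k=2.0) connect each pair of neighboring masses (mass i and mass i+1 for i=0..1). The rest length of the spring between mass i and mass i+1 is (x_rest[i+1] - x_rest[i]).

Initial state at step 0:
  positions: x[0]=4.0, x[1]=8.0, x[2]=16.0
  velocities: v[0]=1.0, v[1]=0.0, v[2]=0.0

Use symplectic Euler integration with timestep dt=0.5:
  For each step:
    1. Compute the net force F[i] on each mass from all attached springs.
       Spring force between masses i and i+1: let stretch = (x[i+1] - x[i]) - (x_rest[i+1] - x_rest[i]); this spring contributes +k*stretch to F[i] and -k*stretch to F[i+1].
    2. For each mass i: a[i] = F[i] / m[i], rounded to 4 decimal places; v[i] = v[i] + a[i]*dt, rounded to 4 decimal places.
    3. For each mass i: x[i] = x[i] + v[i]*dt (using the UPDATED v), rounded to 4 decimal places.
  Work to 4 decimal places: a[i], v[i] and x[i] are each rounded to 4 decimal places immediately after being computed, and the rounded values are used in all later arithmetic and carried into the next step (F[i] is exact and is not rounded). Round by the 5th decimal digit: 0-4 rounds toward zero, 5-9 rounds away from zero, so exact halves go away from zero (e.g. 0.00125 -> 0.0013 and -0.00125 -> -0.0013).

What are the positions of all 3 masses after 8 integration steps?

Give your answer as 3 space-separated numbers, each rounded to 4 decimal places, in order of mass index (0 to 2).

Answer: 2.8849 10.8752 15.3653

Derivation:
Step 0: x=[4.0000 8.0000 16.0000] v=[1.0000 0.0000 0.0000]
Step 1: x=[4.0000 9.0000 14.5000] v=[0.0000 2.0000 -3.0000]
Step 2: x=[4.0000 10.1250 12.7500] v=[0.0000 2.2500 -3.5000]
Step 3: x=[4.5625 10.3750 12.1875] v=[1.1250 0.5000 -1.1250]
Step 4: x=[5.5313 9.6250 13.2188] v=[1.9375 -1.5000 2.0625]
Step 5: x=[6.0469 8.7500 14.9532] v=[1.0312 -1.7500 3.4687]
Step 6: x=[5.4141 8.7501 16.0860] v=[-1.2657 0.0001 2.2655]
Step 7: x=[3.9493 9.7502 16.0508] v=[-2.9297 2.0001 -0.0704]
Step 8: x=[2.8849 10.8752 15.3653] v=[-2.1288 2.2500 -1.3710]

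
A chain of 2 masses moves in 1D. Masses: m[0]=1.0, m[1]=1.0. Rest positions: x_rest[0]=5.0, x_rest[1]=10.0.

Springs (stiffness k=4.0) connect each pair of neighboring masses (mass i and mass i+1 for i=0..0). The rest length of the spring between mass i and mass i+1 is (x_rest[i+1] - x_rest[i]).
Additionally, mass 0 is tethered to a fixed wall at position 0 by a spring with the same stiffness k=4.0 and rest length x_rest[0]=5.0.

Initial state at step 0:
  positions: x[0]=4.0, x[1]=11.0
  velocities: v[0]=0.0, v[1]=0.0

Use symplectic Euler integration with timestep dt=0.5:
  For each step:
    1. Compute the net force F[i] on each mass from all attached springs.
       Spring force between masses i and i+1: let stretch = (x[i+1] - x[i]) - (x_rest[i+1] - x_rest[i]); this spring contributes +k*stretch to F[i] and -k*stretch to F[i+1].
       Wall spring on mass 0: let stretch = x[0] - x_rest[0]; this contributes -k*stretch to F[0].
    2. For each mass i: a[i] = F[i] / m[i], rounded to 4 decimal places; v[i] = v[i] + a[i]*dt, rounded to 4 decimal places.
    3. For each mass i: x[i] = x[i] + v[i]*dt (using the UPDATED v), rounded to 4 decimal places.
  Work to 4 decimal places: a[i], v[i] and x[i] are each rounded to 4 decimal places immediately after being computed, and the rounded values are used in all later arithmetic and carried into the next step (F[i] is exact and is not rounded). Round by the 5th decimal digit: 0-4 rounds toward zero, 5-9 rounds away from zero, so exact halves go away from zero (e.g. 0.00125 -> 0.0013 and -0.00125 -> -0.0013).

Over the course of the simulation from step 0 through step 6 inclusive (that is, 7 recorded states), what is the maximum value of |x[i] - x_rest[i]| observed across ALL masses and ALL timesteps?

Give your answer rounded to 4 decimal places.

Answer: 2.0000

Derivation:
Step 0: x=[4.0000 11.0000] v=[0.0000 0.0000]
Step 1: x=[7.0000 9.0000] v=[6.0000 -4.0000]
Step 2: x=[5.0000 10.0000] v=[-4.0000 2.0000]
Step 3: x=[3.0000 11.0000] v=[-4.0000 2.0000]
Step 4: x=[6.0000 9.0000] v=[6.0000 -4.0000]
Step 5: x=[6.0000 9.0000] v=[0.0000 0.0000]
Step 6: x=[3.0000 11.0000] v=[-6.0000 4.0000]
Max displacement = 2.0000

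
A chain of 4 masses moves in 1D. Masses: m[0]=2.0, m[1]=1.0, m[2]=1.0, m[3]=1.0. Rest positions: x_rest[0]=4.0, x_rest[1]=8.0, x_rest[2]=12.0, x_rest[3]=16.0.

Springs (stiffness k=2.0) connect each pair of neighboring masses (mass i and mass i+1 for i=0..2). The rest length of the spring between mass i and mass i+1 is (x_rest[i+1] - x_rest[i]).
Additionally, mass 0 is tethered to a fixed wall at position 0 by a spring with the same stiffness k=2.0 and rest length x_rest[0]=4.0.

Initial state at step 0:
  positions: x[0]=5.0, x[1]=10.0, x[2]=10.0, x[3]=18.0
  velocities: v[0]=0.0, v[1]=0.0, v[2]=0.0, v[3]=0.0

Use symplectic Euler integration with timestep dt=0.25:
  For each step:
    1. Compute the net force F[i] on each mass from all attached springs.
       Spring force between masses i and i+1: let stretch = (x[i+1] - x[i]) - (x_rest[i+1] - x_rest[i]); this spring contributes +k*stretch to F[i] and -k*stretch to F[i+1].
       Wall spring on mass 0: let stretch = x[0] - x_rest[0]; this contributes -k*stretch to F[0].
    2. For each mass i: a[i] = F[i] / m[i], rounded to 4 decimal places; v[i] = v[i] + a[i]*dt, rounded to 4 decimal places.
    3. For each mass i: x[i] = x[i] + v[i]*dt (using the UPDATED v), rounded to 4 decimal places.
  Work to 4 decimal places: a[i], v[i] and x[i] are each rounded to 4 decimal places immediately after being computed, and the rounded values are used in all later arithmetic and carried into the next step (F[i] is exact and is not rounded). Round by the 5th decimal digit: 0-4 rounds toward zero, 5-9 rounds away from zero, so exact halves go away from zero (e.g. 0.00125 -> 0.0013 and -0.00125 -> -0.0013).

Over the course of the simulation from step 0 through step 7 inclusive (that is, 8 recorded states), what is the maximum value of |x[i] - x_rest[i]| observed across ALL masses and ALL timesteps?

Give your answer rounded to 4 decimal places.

Step 0: x=[5.0000 10.0000 10.0000 18.0000] v=[0.0000 0.0000 0.0000 0.0000]
Step 1: x=[5.0000 9.3750 11.0000 17.5000] v=[0.0000 -2.5000 4.0000 -2.0000]
Step 2: x=[4.9609 8.4063 12.6094 16.6875] v=[-0.1563 -3.8750 6.4375 -3.2500]
Step 3: x=[4.8271 7.5323 14.2032 15.8652] v=[-0.5352 -3.4962 6.3750 -3.2891]
Step 4: x=[4.5607 7.1540 15.1709 15.3352] v=[-1.0657 -1.5134 3.8706 -2.1201]
Step 5: x=[4.1713 7.4536 15.1570 15.2846] v=[-1.5576 1.1984 -0.0557 -0.2023]
Step 6: x=[3.7263 8.3059 14.1961 15.7181] v=[-1.7799 3.4090 -3.8436 1.7339]
Step 7: x=[3.3347 9.3220 12.6892 16.4613] v=[-1.5666 4.0643 -6.0277 2.9729]
Max displacement = 3.1709

Answer: 3.1709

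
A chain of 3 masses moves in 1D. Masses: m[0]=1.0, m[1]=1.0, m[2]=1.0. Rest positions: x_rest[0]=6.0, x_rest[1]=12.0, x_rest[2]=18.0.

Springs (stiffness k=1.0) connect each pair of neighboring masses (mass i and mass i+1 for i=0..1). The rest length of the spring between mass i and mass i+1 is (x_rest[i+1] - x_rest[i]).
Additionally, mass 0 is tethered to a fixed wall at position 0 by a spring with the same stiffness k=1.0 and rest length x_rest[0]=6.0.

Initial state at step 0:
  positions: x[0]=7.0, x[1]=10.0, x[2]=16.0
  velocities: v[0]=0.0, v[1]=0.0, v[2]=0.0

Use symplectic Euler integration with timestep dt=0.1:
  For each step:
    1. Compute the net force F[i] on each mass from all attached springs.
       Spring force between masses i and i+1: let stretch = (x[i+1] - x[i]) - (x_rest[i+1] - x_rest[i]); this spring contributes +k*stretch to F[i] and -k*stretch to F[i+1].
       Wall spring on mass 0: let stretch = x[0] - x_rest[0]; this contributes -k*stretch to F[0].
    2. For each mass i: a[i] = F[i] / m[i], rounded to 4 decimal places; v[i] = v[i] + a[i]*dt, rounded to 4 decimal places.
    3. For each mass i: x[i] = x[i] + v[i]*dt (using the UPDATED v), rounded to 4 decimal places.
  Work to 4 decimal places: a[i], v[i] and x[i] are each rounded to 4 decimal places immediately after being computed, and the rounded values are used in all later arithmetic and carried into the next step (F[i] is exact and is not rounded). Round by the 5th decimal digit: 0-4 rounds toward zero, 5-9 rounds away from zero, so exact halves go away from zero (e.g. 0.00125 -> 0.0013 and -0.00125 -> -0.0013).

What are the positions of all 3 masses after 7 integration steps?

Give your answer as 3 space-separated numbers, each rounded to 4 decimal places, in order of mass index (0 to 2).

Answer: 6.0121 10.7210 16.0351

Derivation:
Step 0: x=[7.0000 10.0000 16.0000] v=[0.0000 0.0000 0.0000]
Step 1: x=[6.9600 10.0300 16.0000] v=[-0.4000 0.3000 0.0000]
Step 2: x=[6.8811 10.0890 16.0003] v=[-0.7890 0.5900 0.0030]
Step 3: x=[6.7655 10.1750 16.0015] v=[-1.1563 0.8603 0.0119]
Step 4: x=[6.6163 10.2852 16.0044] v=[-1.4919 1.1020 0.0293]
Step 5: x=[6.4376 10.4159 16.0101] v=[-1.7866 1.3070 0.0574]
Step 6: x=[6.2344 10.5628 16.0199] v=[-2.0325 1.4686 0.0980]
Step 7: x=[6.0121 10.7210 16.0351] v=[-2.2231 1.5815 0.1523]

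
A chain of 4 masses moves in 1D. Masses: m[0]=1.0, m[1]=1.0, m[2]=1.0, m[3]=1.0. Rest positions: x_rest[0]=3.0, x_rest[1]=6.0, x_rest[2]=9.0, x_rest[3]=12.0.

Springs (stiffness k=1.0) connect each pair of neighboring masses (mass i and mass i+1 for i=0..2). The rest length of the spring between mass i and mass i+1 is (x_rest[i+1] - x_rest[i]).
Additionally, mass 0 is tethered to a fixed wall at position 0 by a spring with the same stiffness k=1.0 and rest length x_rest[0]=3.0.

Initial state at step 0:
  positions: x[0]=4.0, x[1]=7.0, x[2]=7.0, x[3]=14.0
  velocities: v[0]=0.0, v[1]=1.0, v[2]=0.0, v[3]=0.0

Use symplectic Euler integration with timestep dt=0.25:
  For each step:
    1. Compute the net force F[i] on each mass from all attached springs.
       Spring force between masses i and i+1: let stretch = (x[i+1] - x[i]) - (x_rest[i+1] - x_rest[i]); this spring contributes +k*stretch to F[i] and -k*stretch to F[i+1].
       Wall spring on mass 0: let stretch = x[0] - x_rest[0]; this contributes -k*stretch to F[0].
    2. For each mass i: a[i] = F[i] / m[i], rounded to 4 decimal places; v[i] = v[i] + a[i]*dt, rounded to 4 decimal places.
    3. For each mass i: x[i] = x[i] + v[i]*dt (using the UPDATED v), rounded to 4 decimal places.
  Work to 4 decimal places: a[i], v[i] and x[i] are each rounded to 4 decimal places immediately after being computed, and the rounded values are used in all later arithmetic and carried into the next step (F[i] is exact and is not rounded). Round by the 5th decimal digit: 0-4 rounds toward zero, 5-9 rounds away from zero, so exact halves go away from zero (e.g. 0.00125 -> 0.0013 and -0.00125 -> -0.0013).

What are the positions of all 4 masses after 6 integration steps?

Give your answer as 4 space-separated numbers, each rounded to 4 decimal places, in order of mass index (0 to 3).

Step 0: x=[4.0000 7.0000 7.0000 14.0000] v=[0.0000 1.0000 0.0000 0.0000]
Step 1: x=[3.9375 7.0625 7.4375 13.7500] v=[-0.2500 0.2500 1.7500 -1.0000]
Step 2: x=[3.8242 6.9531 8.2461 13.2930] v=[-0.4531 -0.4375 3.2344 -1.8281]
Step 3: x=[3.6675 6.7290 9.2893 12.7081] v=[-0.6269 -0.8965 4.1729 -2.3398]
Step 4: x=[3.4729 6.4736 10.3862 12.0970] v=[-0.7784 -1.0218 4.3875 -2.4445]
Step 5: x=[3.2488 6.2752 11.3455 11.5665] v=[-0.8965 -0.7938 3.8371 -2.1222]
Step 6: x=[3.0108 6.2045 12.0017 11.2096] v=[-0.9521 -0.2828 2.6248 -1.4275]

Answer: 3.0108 6.2045 12.0017 11.2096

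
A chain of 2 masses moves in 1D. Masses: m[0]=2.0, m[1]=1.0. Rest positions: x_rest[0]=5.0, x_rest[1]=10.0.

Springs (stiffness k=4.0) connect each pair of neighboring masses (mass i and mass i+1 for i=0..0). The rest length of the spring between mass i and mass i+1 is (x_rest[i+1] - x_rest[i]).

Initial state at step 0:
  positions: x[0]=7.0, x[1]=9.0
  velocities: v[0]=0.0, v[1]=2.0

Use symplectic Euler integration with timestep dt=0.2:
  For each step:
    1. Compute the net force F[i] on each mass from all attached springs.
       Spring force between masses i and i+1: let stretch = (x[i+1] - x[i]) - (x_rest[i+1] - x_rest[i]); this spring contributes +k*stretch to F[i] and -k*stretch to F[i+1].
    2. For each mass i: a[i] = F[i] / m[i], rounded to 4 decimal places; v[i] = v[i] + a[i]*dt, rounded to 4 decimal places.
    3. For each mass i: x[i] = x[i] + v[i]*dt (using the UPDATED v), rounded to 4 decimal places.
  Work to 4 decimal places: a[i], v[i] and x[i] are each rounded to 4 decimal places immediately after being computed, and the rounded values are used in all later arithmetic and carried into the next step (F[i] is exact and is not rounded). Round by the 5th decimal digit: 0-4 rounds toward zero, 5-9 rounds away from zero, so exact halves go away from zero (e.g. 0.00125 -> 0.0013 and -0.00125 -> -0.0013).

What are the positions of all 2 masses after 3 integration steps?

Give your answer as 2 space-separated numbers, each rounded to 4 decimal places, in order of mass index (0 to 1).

Answer: 5.9545 12.2910

Derivation:
Step 0: x=[7.0000 9.0000] v=[0.0000 2.0000]
Step 1: x=[6.7600 9.8800] v=[-1.2000 4.4000]
Step 2: x=[6.3696 11.0608] v=[-1.9520 5.9040]
Step 3: x=[5.9545 12.2910] v=[-2.0755 6.1510]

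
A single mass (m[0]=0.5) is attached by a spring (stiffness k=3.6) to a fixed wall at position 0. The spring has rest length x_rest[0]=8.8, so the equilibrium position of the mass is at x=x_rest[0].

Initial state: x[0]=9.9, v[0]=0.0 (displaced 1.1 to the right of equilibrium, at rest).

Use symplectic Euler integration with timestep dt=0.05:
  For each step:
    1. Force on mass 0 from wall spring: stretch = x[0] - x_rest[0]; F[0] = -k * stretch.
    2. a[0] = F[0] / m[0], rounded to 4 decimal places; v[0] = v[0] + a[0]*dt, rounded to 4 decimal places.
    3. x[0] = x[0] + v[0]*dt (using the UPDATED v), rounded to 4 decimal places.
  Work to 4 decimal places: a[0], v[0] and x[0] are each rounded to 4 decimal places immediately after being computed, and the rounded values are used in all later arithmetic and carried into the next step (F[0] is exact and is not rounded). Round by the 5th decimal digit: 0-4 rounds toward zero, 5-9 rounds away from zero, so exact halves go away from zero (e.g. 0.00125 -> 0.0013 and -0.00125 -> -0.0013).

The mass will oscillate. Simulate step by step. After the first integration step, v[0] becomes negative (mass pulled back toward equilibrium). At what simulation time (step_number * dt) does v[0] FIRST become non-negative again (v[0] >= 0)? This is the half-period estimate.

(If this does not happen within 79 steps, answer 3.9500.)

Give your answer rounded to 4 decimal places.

Answer: 1.2000

Derivation:
Step 0: x=[9.9000] v=[0.0000]
Step 1: x=[9.8802] v=[-0.3960]
Step 2: x=[9.8410] v=[-0.7849]
Step 3: x=[9.7830] v=[-1.1597]
Step 4: x=[9.7073] v=[-1.5136]
Step 5: x=[9.6153] v=[-1.8402]
Step 6: x=[9.5086] v=[-2.1337]
Step 7: x=[9.3892] v=[-2.3888]
Step 8: x=[9.2592] v=[-2.6009]
Step 9: x=[9.1209] v=[-2.7662]
Step 10: x=[8.9768] v=[-2.8817]
Step 11: x=[8.8295] v=[-2.9454]
Step 12: x=[8.6817] v=[-2.9560]
Step 13: x=[8.5360] v=[-2.9134]
Step 14: x=[8.3951] v=[-2.8184]
Step 15: x=[8.2615] v=[-2.6726]
Step 16: x=[8.1376] v=[-2.4787]
Step 17: x=[8.0256] v=[-2.2402]
Step 18: x=[7.9275] v=[-1.9614]
Step 19: x=[7.8451] v=[-1.6473]
Step 20: x=[7.7799] v=[-1.3035]
Step 21: x=[7.7331] v=[-0.9363]
Step 22: x=[7.7055] v=[-0.5522]
Step 23: x=[7.6976] v=[-0.1582]
Step 24: x=[7.7095] v=[0.2387]
First v>=0 after going negative at step 24, time=1.2000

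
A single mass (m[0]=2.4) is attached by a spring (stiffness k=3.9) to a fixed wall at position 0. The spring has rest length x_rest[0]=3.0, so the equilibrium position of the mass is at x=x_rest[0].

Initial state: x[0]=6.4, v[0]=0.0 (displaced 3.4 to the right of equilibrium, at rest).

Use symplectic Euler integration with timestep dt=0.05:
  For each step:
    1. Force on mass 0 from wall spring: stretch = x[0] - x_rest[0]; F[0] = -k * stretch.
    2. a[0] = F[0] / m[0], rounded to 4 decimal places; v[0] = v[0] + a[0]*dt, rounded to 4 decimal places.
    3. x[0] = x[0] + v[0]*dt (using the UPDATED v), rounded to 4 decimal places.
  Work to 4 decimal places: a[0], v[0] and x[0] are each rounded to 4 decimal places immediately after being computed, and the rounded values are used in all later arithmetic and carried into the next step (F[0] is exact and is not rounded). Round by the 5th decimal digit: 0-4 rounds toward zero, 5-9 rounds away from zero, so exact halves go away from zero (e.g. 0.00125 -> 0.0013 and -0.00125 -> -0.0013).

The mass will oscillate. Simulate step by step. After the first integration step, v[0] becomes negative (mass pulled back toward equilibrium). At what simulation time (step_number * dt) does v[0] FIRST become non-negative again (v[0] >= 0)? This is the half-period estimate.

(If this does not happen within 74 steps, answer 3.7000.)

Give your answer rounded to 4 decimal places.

Answer: 2.5000

Derivation:
Step 0: x=[6.4000] v=[0.0000]
Step 1: x=[6.3862] v=[-0.2763]
Step 2: x=[6.3586] v=[-0.5514]
Step 3: x=[6.3174] v=[-0.8243]
Step 4: x=[6.2627] v=[-1.0938]
Step 5: x=[6.1948] v=[-1.3589]
Step 6: x=[6.1139] v=[-1.6185]
Step 7: x=[6.0203] v=[-1.8715]
Step 8: x=[5.9145] v=[-2.1169]
Step 9: x=[5.7968] v=[-2.3537]
Step 10: x=[5.6678] v=[-2.5809]
Step 11: x=[5.5279] v=[-2.7977]
Step 12: x=[5.3777] v=[-3.0031]
Step 13: x=[5.2179] v=[-3.1963]
Step 14: x=[5.0491] v=[-3.3765]
Step 15: x=[4.8720] v=[-3.5430]
Step 16: x=[4.6872] v=[-3.6951]
Step 17: x=[4.4956] v=[-3.8322]
Step 18: x=[4.2979] v=[-3.9537]
Step 19: x=[4.0949] v=[-4.0592]
Step 20: x=[3.8875] v=[-4.1482]
Step 21: x=[3.6765] v=[-4.2203]
Step 22: x=[3.4627] v=[-4.2753]
Step 23: x=[3.2471] v=[-4.3129]
Step 24: x=[3.0305] v=[-4.3330]
Step 25: x=[2.8137] v=[-4.3355]
Step 26: x=[2.5977] v=[-4.3204]
Step 27: x=[2.3833] v=[-4.2877]
Step 28: x=[2.1714] v=[-4.2376]
Step 29: x=[1.9629] v=[-4.1703]
Step 30: x=[1.7586] v=[-4.0860]
Step 31: x=[1.5593] v=[-3.9851]
Step 32: x=[1.3659] v=[-3.8680]
Step 33: x=[1.1791] v=[-3.7352]
Step 34: x=[0.9997] v=[-3.5873]
Step 35: x=[0.8285] v=[-3.4248]
Step 36: x=[0.6661] v=[-3.2484]
Step 37: x=[0.5132] v=[-3.0588]
Step 38: x=[0.3704] v=[-2.8567]
Step 39: x=[0.2383] v=[-2.6430]
Step 40: x=[0.1174] v=[-2.4186]
Step 41: x=[0.0082] v=[-2.1844]
Step 42: x=[-0.0889] v=[-1.9413]
Step 43: x=[-0.1734] v=[-1.6903]
Step 44: x=[-0.2450] v=[-1.4325]
Step 45: x=[-0.3034] v=[-1.1688]
Step 46: x=[-0.3484] v=[-0.9004]
Step 47: x=[-0.3798] v=[-0.6283]
Step 48: x=[-0.3975] v=[-0.3537]
Step 49: x=[-0.4014] v=[-0.0777]
Step 50: x=[-0.3915] v=[0.1987]
First v>=0 after going negative at step 50, time=2.5000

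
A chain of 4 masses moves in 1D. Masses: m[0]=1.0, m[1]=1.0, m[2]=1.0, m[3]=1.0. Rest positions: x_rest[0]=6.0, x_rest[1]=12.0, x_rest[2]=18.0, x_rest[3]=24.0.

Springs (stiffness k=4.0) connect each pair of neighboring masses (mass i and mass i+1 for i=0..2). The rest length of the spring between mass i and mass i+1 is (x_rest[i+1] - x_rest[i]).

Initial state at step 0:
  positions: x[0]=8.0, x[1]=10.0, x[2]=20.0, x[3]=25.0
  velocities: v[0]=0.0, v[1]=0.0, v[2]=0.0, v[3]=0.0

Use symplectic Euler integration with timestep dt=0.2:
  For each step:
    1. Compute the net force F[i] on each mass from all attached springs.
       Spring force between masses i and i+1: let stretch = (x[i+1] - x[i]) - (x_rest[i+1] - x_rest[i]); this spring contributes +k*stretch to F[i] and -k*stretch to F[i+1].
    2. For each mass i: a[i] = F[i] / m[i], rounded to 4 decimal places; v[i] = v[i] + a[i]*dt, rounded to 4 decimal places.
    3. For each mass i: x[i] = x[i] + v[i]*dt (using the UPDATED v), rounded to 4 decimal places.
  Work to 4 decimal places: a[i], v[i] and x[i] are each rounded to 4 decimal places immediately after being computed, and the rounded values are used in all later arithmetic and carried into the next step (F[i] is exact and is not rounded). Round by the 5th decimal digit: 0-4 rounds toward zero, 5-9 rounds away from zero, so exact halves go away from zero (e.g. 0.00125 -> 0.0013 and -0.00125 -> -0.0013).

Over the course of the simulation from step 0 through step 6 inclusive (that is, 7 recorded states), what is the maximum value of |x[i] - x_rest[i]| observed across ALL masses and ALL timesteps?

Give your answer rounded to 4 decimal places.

Answer: 3.3468

Derivation:
Step 0: x=[8.0000 10.0000 20.0000 25.0000] v=[0.0000 0.0000 0.0000 0.0000]
Step 1: x=[7.3600 11.2800 19.2000 25.1600] v=[-3.2000 6.4000 -4.0000 0.8000]
Step 2: x=[6.3872 13.2000 18.0864 25.3264] v=[-4.8640 9.6000 -5.5680 0.8320]
Step 3: x=[5.5444 14.8118 17.3494 25.2944] v=[-4.2138 8.0589 -3.6851 -0.1600]
Step 4: x=[5.2244 15.3468 17.4776 24.9512] v=[-1.5999 2.6751 0.6408 -1.7160]
Step 5: x=[5.5640 14.6032 18.4606 24.3722] v=[1.6980 -3.7182 4.9150 -2.8949]
Step 6: x=[6.3899 13.0305 19.7723 23.8074] v=[4.1294 -7.8636 6.5584 -2.8242]
Max displacement = 3.3468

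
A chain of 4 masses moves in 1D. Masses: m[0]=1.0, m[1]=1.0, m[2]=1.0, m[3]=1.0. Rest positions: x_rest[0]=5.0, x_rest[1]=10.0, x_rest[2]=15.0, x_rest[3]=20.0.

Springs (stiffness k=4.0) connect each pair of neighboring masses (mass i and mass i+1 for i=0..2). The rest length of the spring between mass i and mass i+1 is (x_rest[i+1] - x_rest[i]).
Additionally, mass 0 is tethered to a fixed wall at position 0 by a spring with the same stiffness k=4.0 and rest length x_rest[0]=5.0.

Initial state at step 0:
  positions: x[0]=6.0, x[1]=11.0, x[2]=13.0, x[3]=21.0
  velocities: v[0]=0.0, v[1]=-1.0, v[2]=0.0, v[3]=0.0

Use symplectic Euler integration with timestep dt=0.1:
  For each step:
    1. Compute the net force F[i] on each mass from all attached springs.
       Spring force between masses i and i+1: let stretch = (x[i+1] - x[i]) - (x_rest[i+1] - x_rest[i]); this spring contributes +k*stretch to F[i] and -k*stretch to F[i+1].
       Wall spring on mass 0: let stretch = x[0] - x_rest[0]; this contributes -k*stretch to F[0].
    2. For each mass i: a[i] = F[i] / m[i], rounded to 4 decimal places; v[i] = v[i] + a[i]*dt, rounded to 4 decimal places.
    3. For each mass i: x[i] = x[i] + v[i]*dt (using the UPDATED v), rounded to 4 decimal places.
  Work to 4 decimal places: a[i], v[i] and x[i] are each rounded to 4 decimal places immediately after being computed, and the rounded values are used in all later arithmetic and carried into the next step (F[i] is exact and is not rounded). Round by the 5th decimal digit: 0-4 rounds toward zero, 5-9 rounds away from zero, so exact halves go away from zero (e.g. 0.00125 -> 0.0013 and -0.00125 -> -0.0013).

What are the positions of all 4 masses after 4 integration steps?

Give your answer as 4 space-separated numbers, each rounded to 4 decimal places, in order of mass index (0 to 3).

Answer: 5.5454 9.7204 14.9563 20.0032

Derivation:
Step 0: x=[6.0000 11.0000 13.0000 21.0000] v=[0.0000 -1.0000 0.0000 0.0000]
Step 1: x=[5.9600 10.7800 13.2400 20.8800] v=[-0.4000 -2.2000 2.4000 -1.2000]
Step 2: x=[5.8744 10.4656 13.6872 20.6544] v=[-0.8560 -3.1440 4.4720 -2.2560]
Step 3: x=[5.7375 10.0964 14.2842 20.3501] v=[-1.3693 -3.6918 5.9702 -3.0429]
Step 4: x=[5.5454 9.7204 14.9563 20.0032] v=[-1.9207 -3.7602 6.7214 -3.4693]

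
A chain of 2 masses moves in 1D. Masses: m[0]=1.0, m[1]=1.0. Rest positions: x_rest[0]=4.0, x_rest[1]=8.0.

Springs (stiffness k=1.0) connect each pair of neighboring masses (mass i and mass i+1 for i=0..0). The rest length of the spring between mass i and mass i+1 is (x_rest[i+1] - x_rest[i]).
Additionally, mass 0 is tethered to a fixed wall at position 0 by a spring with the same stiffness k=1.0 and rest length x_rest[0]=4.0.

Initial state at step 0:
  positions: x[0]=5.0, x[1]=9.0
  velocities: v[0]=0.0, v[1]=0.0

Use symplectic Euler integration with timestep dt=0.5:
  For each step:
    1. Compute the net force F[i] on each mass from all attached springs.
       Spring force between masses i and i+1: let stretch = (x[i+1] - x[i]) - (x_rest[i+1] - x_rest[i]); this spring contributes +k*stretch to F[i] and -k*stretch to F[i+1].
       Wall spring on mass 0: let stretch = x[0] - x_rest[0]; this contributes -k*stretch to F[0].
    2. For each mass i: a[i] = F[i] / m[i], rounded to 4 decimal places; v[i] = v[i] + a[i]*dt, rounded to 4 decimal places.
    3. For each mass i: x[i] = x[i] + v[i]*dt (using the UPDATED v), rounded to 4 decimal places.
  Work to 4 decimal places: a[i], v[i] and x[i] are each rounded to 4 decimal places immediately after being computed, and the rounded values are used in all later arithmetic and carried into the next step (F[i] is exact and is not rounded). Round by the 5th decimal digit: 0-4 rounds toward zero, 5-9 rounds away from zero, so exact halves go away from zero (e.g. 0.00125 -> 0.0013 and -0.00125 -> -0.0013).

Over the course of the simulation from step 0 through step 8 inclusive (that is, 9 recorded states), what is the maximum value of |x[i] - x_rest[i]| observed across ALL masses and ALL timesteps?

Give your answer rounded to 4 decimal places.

Answer: 1.1683

Derivation:
Step 0: x=[5.0000 9.0000] v=[0.0000 0.0000]
Step 1: x=[4.7500 9.0000] v=[-0.5000 0.0000]
Step 2: x=[4.3750 8.9375] v=[-0.7500 -0.1250]
Step 3: x=[4.0469 8.7344] v=[-0.6563 -0.4063]
Step 4: x=[3.8789 8.3594] v=[-0.3360 -0.7501]
Step 5: x=[3.8613 7.8642] v=[-0.0352 -0.9904]
Step 6: x=[3.8791 7.3683] v=[0.0356 -0.9919]
Step 7: x=[3.7994 7.0001] v=[-0.1594 -0.7365]
Step 8: x=[3.5700 6.8317] v=[-0.4588 -0.3369]
Max displacement = 1.1683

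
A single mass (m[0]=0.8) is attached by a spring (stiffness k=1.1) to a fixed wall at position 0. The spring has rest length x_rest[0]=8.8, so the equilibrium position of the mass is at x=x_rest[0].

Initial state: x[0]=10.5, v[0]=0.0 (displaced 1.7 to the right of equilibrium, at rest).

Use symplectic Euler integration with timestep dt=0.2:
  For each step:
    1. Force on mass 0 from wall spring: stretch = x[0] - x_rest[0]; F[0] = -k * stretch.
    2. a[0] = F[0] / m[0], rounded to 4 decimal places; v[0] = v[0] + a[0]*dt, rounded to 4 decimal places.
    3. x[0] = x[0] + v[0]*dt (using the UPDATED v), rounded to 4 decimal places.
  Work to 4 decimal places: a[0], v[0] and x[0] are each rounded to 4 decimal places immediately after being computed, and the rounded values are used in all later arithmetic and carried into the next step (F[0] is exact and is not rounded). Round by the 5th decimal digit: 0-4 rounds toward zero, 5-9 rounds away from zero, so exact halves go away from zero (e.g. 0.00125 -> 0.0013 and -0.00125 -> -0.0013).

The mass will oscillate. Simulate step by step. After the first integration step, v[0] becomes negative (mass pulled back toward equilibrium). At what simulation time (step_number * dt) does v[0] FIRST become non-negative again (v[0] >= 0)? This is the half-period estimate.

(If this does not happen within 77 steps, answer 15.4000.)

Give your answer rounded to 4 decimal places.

Step 0: x=[10.5000] v=[0.0000]
Step 1: x=[10.4065] v=[-0.4675]
Step 2: x=[10.2246] v=[-0.9093]
Step 3: x=[9.9644] v=[-1.3011]
Step 4: x=[9.6401] v=[-1.6213]
Step 5: x=[9.2696] v=[-1.8523]
Step 6: x=[8.8733] v=[-1.9814]
Step 7: x=[8.4730] v=[-2.0016]
Step 8: x=[8.0907] v=[-1.9117]
Step 9: x=[7.7474] v=[-1.7166]
Step 10: x=[7.4620] v=[-1.4271]
Step 11: x=[7.2502] v=[-1.0591]
Step 12: x=[7.1236] v=[-0.6329]
Step 13: x=[7.0892] v=[-0.1719]
Step 14: x=[7.1489] v=[0.2986]
First v>=0 after going negative at step 14, time=2.8000

Answer: 2.8000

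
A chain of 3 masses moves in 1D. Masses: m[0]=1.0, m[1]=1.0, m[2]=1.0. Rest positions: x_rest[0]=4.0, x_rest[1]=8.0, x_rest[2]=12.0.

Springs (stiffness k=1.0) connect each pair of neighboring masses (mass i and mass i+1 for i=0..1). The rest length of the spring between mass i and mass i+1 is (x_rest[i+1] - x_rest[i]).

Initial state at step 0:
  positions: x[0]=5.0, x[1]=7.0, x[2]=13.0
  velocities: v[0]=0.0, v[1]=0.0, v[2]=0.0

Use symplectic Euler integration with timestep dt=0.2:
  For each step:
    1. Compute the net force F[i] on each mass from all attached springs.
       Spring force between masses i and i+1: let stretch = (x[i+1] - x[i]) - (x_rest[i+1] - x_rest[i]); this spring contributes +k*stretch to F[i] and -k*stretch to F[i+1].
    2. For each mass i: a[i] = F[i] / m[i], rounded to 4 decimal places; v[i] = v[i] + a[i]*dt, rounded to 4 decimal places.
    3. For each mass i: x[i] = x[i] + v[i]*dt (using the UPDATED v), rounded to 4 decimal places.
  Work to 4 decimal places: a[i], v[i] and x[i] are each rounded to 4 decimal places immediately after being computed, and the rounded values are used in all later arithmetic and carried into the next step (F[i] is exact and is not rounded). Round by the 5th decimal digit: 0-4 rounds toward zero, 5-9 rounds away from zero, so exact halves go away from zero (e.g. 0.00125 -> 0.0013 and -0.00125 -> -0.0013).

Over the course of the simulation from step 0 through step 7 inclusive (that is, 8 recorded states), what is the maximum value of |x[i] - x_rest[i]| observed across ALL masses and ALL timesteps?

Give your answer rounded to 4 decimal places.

Step 0: x=[5.0000 7.0000 13.0000] v=[0.0000 0.0000 0.0000]
Step 1: x=[4.9200 7.1600 12.9200] v=[-0.4000 0.8000 -0.4000]
Step 2: x=[4.7696 7.4608 12.7696] v=[-0.7520 1.5040 -0.7520]
Step 3: x=[4.5668 7.8663 12.5668] v=[-1.0138 2.0275 -1.0138]
Step 4: x=[4.3360 8.3278 12.3360] v=[-1.1539 2.3077 -1.1539]
Step 5: x=[4.1049 8.7900 12.1049] v=[-1.1555 2.3110 -1.1555]
Step 6: x=[3.9012 9.1974 11.9012] v=[-1.0185 2.0370 -1.0185]
Step 7: x=[3.7493 9.5011 11.7493] v=[-0.7593 1.5185 -0.7593]
Max displacement = 1.5011

Answer: 1.5011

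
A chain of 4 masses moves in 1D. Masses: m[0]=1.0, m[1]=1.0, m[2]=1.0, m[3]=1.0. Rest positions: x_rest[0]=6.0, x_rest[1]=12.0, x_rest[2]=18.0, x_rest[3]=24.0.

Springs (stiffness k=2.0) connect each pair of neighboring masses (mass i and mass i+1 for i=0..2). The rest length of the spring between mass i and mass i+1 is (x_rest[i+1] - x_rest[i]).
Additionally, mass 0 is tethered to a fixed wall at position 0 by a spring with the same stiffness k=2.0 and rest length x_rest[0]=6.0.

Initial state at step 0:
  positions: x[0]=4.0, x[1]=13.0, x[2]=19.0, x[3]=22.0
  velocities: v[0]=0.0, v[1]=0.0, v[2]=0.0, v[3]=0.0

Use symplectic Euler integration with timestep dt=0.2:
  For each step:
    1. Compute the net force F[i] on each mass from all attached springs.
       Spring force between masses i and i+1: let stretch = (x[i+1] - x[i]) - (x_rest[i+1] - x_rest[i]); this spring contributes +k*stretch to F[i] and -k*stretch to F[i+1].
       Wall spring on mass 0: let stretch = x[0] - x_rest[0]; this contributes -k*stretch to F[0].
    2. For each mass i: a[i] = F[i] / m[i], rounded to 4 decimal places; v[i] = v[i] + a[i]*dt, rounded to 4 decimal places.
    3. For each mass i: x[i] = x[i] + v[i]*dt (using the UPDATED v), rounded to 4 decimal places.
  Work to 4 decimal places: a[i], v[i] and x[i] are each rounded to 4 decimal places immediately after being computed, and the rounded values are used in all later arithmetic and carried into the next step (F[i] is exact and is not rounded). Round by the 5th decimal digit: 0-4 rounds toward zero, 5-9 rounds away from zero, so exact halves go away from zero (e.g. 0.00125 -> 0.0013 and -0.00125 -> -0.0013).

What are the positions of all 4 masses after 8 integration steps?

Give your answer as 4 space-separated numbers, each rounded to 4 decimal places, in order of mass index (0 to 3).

Answer: 7.3450 10.8992 16.2634 24.9974

Derivation:
Step 0: x=[4.0000 13.0000 19.0000 22.0000] v=[0.0000 0.0000 0.0000 0.0000]
Step 1: x=[4.4000 12.7600 18.7600 22.2400] v=[2.0000 -1.2000 -1.2000 1.2000]
Step 2: x=[5.1168 12.3312 18.3184 22.6816] v=[3.5840 -2.1440 -2.2080 2.2080]
Step 3: x=[6.0014 11.8042 17.7469 23.2541] v=[4.4230 -2.6349 -2.8576 2.8627]
Step 4: x=[6.8701 11.2884 17.1405 23.8661] v=[4.3436 -2.5789 -3.0318 3.0598]
Step 5: x=[7.5427 10.8873 16.6040 24.4200] v=[3.3629 -2.0054 -2.6824 2.7696]
Step 6: x=[7.8794 10.6760 16.2355 24.8286] v=[1.6837 -1.0566 -1.8427 2.0432]
Step 7: x=[7.8095 10.6857 16.1096 25.0298] v=[-0.3494 0.0486 -0.6293 1.0060]
Step 8: x=[7.3450 10.8992 16.2634 24.9974] v=[-2.3227 1.0677 0.7692 -0.1621]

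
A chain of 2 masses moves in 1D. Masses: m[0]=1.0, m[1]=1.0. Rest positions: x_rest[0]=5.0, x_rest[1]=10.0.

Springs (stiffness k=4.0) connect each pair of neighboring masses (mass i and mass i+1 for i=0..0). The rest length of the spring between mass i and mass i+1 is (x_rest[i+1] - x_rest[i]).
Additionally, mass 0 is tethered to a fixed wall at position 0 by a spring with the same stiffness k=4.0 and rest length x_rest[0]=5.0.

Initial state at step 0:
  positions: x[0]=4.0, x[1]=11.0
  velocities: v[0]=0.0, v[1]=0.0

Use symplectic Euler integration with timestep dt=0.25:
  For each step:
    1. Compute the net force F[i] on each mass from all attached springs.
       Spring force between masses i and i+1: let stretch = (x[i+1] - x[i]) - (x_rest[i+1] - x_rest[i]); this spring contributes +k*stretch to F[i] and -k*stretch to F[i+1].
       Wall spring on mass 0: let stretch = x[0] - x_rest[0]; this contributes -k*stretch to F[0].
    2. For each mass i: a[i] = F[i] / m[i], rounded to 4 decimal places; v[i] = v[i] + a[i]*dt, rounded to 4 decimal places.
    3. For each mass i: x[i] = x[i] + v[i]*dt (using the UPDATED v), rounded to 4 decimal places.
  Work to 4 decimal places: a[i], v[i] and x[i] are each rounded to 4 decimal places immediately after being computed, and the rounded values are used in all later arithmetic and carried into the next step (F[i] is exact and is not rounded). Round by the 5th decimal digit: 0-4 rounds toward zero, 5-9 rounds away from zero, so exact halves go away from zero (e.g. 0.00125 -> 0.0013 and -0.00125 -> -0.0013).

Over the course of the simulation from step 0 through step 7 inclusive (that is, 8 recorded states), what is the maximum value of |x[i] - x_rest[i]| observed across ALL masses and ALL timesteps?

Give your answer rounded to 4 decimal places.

Answer: 1.3979

Derivation:
Step 0: x=[4.0000 11.0000] v=[0.0000 0.0000]
Step 1: x=[4.7500 10.5000] v=[3.0000 -2.0000]
Step 2: x=[5.7500 9.8125] v=[4.0000 -2.7500]
Step 3: x=[6.3281 9.3594] v=[2.3125 -1.8125]
Step 4: x=[6.0820 9.3985] v=[-0.9843 0.1562]
Step 5: x=[5.1446 9.8584] v=[-3.7498 1.8397]
Step 6: x=[4.0995 10.3899] v=[-4.1806 2.1259]
Step 7: x=[3.6021 10.5988] v=[-1.9897 0.8355]
Max displacement = 1.3979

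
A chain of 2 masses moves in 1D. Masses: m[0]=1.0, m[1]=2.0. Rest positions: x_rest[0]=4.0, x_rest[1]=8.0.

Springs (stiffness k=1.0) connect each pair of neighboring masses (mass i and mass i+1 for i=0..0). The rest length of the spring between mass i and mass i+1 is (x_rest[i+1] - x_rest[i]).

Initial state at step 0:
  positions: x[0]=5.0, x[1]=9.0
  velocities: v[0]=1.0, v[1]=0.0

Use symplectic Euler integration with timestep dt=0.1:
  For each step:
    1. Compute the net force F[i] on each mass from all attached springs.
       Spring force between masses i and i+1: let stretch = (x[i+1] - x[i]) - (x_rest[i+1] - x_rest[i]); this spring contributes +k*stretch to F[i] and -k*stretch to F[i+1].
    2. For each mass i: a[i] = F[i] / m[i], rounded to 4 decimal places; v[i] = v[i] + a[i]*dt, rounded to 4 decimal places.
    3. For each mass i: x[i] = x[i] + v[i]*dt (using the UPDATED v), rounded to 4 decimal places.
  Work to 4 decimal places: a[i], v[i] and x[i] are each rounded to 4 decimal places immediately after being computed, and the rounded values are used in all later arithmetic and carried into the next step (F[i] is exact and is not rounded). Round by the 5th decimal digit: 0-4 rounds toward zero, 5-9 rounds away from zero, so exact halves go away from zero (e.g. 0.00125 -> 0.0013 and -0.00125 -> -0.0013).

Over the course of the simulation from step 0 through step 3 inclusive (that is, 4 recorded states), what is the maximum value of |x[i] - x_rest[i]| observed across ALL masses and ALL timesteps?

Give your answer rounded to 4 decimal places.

Answer: 1.2960

Derivation:
Step 0: x=[5.0000 9.0000] v=[1.0000 0.0000]
Step 1: x=[5.1000 9.0000] v=[1.0000 0.0000]
Step 2: x=[5.1990 9.0005] v=[0.9900 0.0050]
Step 3: x=[5.2960 9.0020] v=[0.9702 0.0149]
Max displacement = 1.2960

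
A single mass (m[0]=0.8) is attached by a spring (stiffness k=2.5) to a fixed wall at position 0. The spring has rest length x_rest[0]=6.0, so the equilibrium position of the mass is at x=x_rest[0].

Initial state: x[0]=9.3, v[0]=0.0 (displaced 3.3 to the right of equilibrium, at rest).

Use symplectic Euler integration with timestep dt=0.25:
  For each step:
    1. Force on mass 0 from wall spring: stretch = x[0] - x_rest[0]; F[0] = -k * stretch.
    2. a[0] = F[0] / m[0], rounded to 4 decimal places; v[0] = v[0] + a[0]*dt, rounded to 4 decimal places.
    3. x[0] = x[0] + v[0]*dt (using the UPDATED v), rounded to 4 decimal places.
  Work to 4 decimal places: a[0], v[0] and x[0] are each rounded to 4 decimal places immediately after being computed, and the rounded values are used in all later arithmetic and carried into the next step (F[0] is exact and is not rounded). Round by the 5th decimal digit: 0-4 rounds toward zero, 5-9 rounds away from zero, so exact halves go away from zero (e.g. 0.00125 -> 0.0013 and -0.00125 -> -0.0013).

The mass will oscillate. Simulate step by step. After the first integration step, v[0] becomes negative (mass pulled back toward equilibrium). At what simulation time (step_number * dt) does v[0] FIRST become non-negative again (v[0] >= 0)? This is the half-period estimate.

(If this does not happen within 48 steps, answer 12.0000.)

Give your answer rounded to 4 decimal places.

Step 0: x=[9.3000] v=[0.0000]
Step 1: x=[8.6555] v=[-2.5781]
Step 2: x=[7.4923] v=[-4.6527]
Step 3: x=[6.0377] v=[-5.8186]
Step 4: x=[4.5757] v=[-5.8481]
Step 5: x=[3.3919] v=[-4.7354]
Step 6: x=[2.7175] v=[-2.6978]
Step 7: x=[2.6842] v=[-0.1334]
Step 8: x=[3.2985] v=[2.4571]
First v>=0 after going negative at step 8, time=2.0000

Answer: 2.0000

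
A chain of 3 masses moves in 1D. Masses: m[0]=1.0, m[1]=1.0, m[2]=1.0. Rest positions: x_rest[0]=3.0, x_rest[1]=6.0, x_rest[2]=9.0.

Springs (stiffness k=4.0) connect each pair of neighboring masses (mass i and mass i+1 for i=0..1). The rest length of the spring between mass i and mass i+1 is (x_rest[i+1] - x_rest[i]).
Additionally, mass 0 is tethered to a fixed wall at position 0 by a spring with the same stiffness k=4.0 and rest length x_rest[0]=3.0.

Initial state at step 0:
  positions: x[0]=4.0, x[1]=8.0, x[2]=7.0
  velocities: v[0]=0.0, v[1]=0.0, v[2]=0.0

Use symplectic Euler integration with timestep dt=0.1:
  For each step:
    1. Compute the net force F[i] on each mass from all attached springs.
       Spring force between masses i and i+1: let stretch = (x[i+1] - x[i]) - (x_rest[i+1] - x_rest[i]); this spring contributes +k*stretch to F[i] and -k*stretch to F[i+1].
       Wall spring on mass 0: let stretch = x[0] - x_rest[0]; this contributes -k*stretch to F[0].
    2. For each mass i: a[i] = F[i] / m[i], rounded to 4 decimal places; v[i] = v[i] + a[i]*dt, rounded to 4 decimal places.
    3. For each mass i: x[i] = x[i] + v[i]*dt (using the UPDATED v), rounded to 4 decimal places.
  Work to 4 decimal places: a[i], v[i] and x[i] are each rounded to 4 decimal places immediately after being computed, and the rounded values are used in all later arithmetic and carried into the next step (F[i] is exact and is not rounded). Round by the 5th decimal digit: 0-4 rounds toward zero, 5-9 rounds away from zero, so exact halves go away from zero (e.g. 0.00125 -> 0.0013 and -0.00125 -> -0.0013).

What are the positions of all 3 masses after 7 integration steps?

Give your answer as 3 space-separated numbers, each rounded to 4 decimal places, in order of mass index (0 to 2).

Answer: 3.2786 4.7105 9.9486

Derivation:
Step 0: x=[4.0000 8.0000 7.0000] v=[0.0000 0.0000 0.0000]
Step 1: x=[4.0000 7.8000 7.1600] v=[0.0000 -2.0000 1.6000]
Step 2: x=[3.9920 7.4224 7.4656] v=[-0.0800 -3.7760 3.0560]
Step 3: x=[3.9615 6.9093 7.8895] v=[-0.3046 -5.1309 4.2387]
Step 4: x=[3.8905 6.3175 8.3942] v=[-0.7101 -5.9179 5.0466]
Step 5: x=[3.7610 5.7117 8.9358] v=[-1.2955 -6.0580 5.4159]
Step 6: x=[3.5590 5.1568 9.4684] v=[-2.0196 -5.5486 5.3263]
Step 7: x=[3.2786 4.7105 9.9486] v=[-2.8041 -4.4631 4.8017]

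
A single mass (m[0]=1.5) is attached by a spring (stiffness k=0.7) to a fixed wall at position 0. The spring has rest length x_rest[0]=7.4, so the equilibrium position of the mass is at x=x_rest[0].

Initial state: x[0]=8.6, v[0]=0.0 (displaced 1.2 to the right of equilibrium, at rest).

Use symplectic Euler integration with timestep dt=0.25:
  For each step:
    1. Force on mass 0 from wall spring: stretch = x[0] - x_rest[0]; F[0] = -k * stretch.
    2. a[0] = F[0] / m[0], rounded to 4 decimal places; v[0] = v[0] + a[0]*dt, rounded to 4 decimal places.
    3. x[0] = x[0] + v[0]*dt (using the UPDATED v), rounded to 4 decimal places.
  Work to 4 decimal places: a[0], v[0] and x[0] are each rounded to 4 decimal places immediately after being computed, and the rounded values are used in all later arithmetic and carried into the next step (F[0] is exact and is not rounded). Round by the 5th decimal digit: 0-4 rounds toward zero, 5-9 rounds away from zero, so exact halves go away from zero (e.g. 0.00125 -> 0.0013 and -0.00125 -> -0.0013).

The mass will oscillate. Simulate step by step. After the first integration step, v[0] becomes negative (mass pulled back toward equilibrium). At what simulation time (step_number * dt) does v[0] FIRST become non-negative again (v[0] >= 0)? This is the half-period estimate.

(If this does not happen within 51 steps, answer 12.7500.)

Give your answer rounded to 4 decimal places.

Answer: 4.7500

Derivation:
Step 0: x=[8.6000] v=[0.0000]
Step 1: x=[8.5650] v=[-0.1400]
Step 2: x=[8.4960] v=[-0.2759]
Step 3: x=[8.3951] v=[-0.4038]
Step 4: x=[8.2651] v=[-0.5199]
Step 5: x=[8.1099] v=[-0.6208]
Step 6: x=[7.9340] v=[-0.7036]
Step 7: x=[7.7425] v=[-0.7659]
Step 8: x=[7.5410] v=[-0.8059]
Step 9: x=[7.3354] v=[-0.8224]
Step 10: x=[7.1317] v=[-0.8149]
Step 11: x=[6.9358] v=[-0.7836]
Step 12: x=[6.7534] v=[-0.7295]
Step 13: x=[6.5899] v=[-0.6541]
Step 14: x=[6.4500] v=[-0.5596]
Step 15: x=[6.3378] v=[-0.4488]
Step 16: x=[6.2566] v=[-0.3249]
Step 17: x=[6.2087] v=[-0.1915]
Step 18: x=[6.1956] v=[-0.0525]
Step 19: x=[6.2176] v=[0.0880]
First v>=0 after going negative at step 19, time=4.7500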